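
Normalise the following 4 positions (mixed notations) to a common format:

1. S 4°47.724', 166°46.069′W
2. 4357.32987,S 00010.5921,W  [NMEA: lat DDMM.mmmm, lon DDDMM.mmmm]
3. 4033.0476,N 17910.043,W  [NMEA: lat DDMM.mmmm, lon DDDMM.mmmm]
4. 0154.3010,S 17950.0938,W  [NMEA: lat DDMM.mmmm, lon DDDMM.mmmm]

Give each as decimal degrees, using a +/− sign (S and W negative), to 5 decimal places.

1. -4.79540, -166.76782
2. -43.95550, -0.17654
3. 40.55079, -179.16738
4. -1.90502, -179.83490

Point 1:
  φ: 4 + 47.724/60 = 4.795400
  hemisphere S, so the sign is −
  Longitude: 46.069′ = 0.767817°; total 166.767817
  W → negative
Point 2:
  Lat: degrees = first 2 digits = 43, minutes = 57.32987; 43 + 57.32987/60 = 43.955498
  hemisphere S, so the sign is −
  Longitude: degrees = first 3 digits = 0, minutes = 10.5921; 0 + 10.5921/60 = 0.176535
  hemisphere W, so the sign is −
Point 3:
  φ: degrees = first 2 digits = 40, minutes = 33.0476; 40 + 33.0476/60 = 40.550793
  N → positive
  λ: split at 3 digits → 179° and 10.043′; 179 + 10.043/60 = 179.167383
  W ⇒ negate
Point 4:
  Latitude: degrees = first 2 digits = 1, minutes = 54.301; 1 + 54.301/60 = 1.905017
  S → negative
  Longitude: split at 3 digits → 179° and 50.0938′; 179 + 50.0938/60 = 179.834897
  hemisphere W, so the sign is −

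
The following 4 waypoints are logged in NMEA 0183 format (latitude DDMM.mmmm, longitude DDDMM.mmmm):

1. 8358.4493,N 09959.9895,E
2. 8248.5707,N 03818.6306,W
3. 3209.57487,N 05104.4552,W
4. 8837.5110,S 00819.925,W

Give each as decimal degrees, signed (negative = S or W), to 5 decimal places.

Point 1:
  Latitude: degrees = first 2 digits = 83, minutes = 58.4493; 83 + 58.4493/60 = 83.974155
  N → positive
  Lon: split at 3 digits → 099° and 59.9895′; 99 + 59.9895/60 = 99.999825
  E ⇒ keep positive
Point 2:
  Latitude: degrees = first 2 digits = 82, minutes = 48.5707; 82 + 48.5707/60 = 82.809512
  N → positive
  Longitude: split at 3 digits → 038° and 18.6306′; 38 + 18.6306/60 = 38.310510
  W ⇒ negate
Point 3:
  Lat: split at 2 digits → 32° and 9.57487′; 32 + 9.57487/60 = 32.159581
  N ⇒ keep positive
  Lon: degrees = first 3 digits = 51, minutes = 4.4552; 51 + 4.4552/60 = 51.074253
  W ⇒ negate
Point 4:
  Lat: degrees = first 2 digits = 88, minutes = 37.511; 88 + 37.511/60 = 88.625183
  hemisphere S, so the sign is −
  λ: degrees = first 3 digits = 8, minutes = 19.925; 8 + 19.925/60 = 8.332083
  W ⇒ negate

1. 83.97416, 99.99983
2. 82.80951, -38.31051
3. 32.15958, -51.07425
4. -88.62518, -8.33208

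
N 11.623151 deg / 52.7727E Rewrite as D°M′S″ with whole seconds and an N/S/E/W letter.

Lat: 0.623151 × 60 = 37.38906′ → 37′, remainder × 60 = 23.34″
Lon: 0.772700° → 46.36200′; 0.36200 × 60 = 21.72″

11°37′23″ N, 52°46′22″ E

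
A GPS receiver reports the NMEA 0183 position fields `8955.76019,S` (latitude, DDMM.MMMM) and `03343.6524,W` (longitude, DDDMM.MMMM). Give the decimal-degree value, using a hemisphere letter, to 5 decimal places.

Latitude: degrees = first 2 digits = 89, minutes = 55.76019; 89 + 55.76019/60 = 89.929337
Lon: degrees = first 3 digits = 33, minutes = 43.6524; 33 + 43.6524/60 = 33.727540

89.92934° S, 33.72754° W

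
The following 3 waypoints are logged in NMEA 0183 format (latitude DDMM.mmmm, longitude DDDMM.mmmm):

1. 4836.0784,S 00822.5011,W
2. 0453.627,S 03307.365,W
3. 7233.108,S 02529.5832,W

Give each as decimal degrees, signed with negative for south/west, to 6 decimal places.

1. -48.601307, -8.375018
2. -4.893783, -33.122750
3. -72.551800, -25.493053

Point 1:
  φ: degrees = first 2 digits = 48, minutes = 36.0784; 48 + 36.0784/60 = 48.6013067
  S ⇒ negate
  λ: split at 3 digits → 008° and 22.5011′; 8 + 22.5011/60 = 8.3750183
  W ⇒ negate
Point 2:
  Lat: degrees = first 2 digits = 4, minutes = 53.627; 4 + 53.627/60 = 4.8937833
  S → negative
  Lon: degrees = first 3 digits = 33, minutes = 7.365; 33 + 7.365/60 = 33.1227500
  W ⇒ negate
Point 3:
  Latitude: split at 2 digits → 72° and 33.108′; 72 + 33.108/60 = 72.5518000
  hemisphere S, so the sign is −
  Longitude: degrees = first 3 digits = 25, minutes = 29.5832; 25 + 29.5832/60 = 25.4930533
  W ⇒ negate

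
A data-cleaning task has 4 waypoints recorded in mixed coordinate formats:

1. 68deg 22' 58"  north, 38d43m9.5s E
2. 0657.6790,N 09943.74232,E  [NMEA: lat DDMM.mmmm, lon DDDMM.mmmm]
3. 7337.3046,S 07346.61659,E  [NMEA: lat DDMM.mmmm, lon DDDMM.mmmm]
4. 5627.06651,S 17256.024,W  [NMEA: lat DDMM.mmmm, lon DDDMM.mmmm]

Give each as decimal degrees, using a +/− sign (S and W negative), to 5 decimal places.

1. 68.38278, 38.71931
2. 6.96132, 99.72904
3. -73.62174, 73.77694
4. -56.45111, -172.93373

Point 1:
  φ: 68 + 22/60 + 58/3600 = 68.382778
  N → positive
  Lon: 38° + 43/60 + 9.5/3600 = 38 + 0.716667 + 0.002639 = 38.719306
  E → positive
Point 2:
  φ: degrees = first 2 digits = 6, minutes = 57.679; 6 + 57.679/60 = 6.961317
  N ⇒ keep positive
  Longitude: split at 3 digits → 099° and 43.74232′; 99 + 43.74232/60 = 99.729039
  E ⇒ keep positive
Point 3:
  φ: degrees = first 2 digits = 73, minutes = 37.3046; 73 + 37.3046/60 = 73.621743
  S ⇒ negate
  Longitude: degrees = first 3 digits = 73, minutes = 46.61659; 73 + 46.61659/60 = 73.776943
  E → positive
Point 4:
  Latitude: degrees = first 2 digits = 56, minutes = 27.06651; 56 + 27.06651/60 = 56.451109
  S → negative
  Lon: degrees = first 3 digits = 172, minutes = 56.024; 172 + 56.024/60 = 172.933733
  hemisphere W, so the sign is −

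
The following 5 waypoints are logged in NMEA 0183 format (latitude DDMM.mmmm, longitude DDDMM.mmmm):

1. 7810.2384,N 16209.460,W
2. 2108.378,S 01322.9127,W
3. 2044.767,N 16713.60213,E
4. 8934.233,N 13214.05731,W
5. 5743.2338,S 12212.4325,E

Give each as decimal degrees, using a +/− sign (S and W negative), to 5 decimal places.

1. 78.17064, -162.15767
2. -21.13963, -13.38188
3. 20.74612, 167.22670
4. 89.57055, -132.23429
5. -57.72056, 122.20721

Point 1:
  φ: split at 2 digits → 78° and 10.2384′; 78 + 10.2384/60 = 78.170640
  N → positive
  Longitude: split at 3 digits → 162° and 9.46′; 162 + 9.46/60 = 162.157667
  W ⇒ negate
Point 2:
  Lat: degrees = first 2 digits = 21, minutes = 8.378; 21 + 8.378/60 = 21.139633
  hemisphere S, so the sign is −
  λ: split at 3 digits → 013° and 22.9127′; 13 + 22.9127/60 = 13.381878
  W ⇒ negate
Point 3:
  φ: degrees = first 2 digits = 20, minutes = 44.767; 20 + 44.767/60 = 20.746117
  N ⇒ keep positive
  Longitude: degrees = first 3 digits = 167, minutes = 13.60213; 167 + 13.60213/60 = 167.226702
  E → positive
Point 4:
  φ: split at 2 digits → 89° and 34.233′; 89 + 34.233/60 = 89.570550
  N → positive
  Longitude: split at 3 digits → 132° and 14.05731′; 132 + 14.05731/60 = 132.234289
  W ⇒ negate
Point 5:
  φ: degrees = first 2 digits = 57, minutes = 43.2338; 57 + 43.2338/60 = 57.720563
  hemisphere S, so the sign is −
  Longitude: split at 3 digits → 122° and 12.4325′; 122 + 12.4325/60 = 122.207208
  E → positive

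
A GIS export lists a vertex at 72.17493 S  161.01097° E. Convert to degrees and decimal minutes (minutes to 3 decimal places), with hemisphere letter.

Lat: 72° + 0.174930 × 60 = 72° 10.49580′
λ: minutes = (161.010970 − 161) × 60 = 0.65820

72° 10.496′ S, 161° 0.658′ E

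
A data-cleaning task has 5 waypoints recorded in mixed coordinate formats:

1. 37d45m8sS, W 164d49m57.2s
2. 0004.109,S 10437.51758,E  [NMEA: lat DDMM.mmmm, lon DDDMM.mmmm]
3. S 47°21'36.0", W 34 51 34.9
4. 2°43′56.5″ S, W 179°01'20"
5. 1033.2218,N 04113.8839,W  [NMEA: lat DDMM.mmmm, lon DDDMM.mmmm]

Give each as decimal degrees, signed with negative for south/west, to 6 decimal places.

1. -37.752222, -164.832556
2. -0.068483, 104.625293
3. -47.360000, -34.859694
4. -2.732361, -179.022222
5. 10.553697, -41.231398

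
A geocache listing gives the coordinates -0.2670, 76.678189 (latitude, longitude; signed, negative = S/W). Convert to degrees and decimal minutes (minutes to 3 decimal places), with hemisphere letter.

Latitude is negative → S; |value| = 0.267000
Latitude: fractional part 0.267000 → 16.02000 minutes
Longitude: 76° + 0.678189 × 60 = 76° 40.69134′

0° 16.020′ S, 76° 40.691′ E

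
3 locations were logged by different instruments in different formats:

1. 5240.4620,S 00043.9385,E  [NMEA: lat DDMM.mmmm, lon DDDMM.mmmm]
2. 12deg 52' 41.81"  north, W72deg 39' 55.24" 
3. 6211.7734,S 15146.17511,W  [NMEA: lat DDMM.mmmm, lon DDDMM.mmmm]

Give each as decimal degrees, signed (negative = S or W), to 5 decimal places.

Point 1:
  Lat: split at 2 digits → 52° and 40.462′; 52 + 40.462/60 = 52.674367
  S → negative
  Longitude: degrees = first 3 digits = 0, minutes = 43.9385; 0 + 43.9385/60 = 0.732308
  E ⇒ keep positive
Point 2:
  Lat: 12 + 52/60 + 41.81/3600 = 12.878281
  N ⇒ keep positive
  Lon: 72 + 39/60 + 55.24/3600 = 72.665344
  W ⇒ negate
Point 3:
  Lat: degrees = first 2 digits = 62, minutes = 11.7734; 62 + 11.7734/60 = 62.196223
  S → negative
  Lon: split at 3 digits → 151° and 46.17511′; 151 + 46.17511/60 = 151.769585
  W → negative

1. -52.67437, 0.73231
2. 12.87828, -72.66534
3. -62.19622, -151.76959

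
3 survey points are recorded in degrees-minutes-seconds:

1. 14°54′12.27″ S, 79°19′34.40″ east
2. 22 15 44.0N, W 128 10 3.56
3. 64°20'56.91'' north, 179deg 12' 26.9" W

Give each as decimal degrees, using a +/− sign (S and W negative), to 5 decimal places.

Point 1:
  Lat: 14° + 54/60 + 12.27/3600 = 14 + 0.900000 + 0.003408 = 14.903408
  S → negative
  λ: 79 + 19/60 + 34.4/3600 = 79.326222
  E → positive
Point 2:
  φ: 22 + 15/60 + 44/3600 = 22.262222
  N → positive
  λ: 10′ + 3.56″ = 10.05933′; 128 + 10.05933/60 = 128.167656
  hemisphere W, so the sign is −
Point 3:
  φ: 64 + 20/60 + 56.91/3600 = 64.349142
  N → positive
  Lon: 179 + 12/60 + 26.9/3600 = 179.207472
  W ⇒ negate

1. -14.90341, 79.32622
2. 22.26222, -128.16766
3. 64.34914, -179.20747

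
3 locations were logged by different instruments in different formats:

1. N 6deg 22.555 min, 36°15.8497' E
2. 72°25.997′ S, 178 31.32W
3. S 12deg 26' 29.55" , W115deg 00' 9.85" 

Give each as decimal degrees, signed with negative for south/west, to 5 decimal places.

Point 1:
  Latitude: 6 + 22.555/60 = 6.375917
  N → positive
  λ: 36 + 15.8497/60 = 36.264162
  E → positive
Point 2:
  Lat: 25.997′ = 0.433283°; total 72.433283
  hemisphere S, so the sign is −
  Longitude: 178 + 31.32/60 = 178.522000
  W → negative
Point 3:
  φ: 12 + 26/60 + 29.55/3600 = 12.441542
  hemisphere S, so the sign is −
  λ: 115 + 0/60 + 9.85/3600 = 115.002736
  W → negative

1. 6.37592, 36.26416
2. -72.43328, -178.52200
3. -12.44154, -115.00274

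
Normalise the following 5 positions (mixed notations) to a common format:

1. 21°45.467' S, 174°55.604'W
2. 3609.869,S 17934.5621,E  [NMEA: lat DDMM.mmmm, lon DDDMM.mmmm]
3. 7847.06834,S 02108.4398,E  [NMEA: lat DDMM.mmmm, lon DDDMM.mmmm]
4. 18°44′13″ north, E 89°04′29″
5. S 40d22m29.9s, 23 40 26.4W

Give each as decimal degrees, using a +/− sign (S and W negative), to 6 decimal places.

1. -21.757783, -174.926733
2. -36.164483, 179.576035
3. -78.784472, 21.140663
4. 18.736944, 89.074722
5. -40.374972, -23.674000

Point 1:
  φ: 21 + 45.467/60 = 21.7577833
  hemisphere S, so the sign is −
  Lon: 174 + 55.604/60 = 174.9267333
  W → negative
Point 2:
  Lat: degrees = first 2 digits = 36, minutes = 9.869; 36 + 9.869/60 = 36.1644833
  S ⇒ negate
  Longitude: split at 3 digits → 179° and 34.5621′; 179 + 34.5621/60 = 179.5760350
  E ⇒ keep positive
Point 3:
  Latitude: split at 2 digits → 78° and 47.06834′; 78 + 47.06834/60 = 78.7844723
  S → negative
  Lon: degrees = first 3 digits = 21, minutes = 8.4398; 21 + 8.4398/60 = 21.1406633
  E ⇒ keep positive
Point 4:
  Lat: 44′ + 13″ = 44.21667′; 18 + 44.21667/60 = 18.7369444
  N ⇒ keep positive
  λ: 89° + 4/60 + 29/3600 = 89 + 0.066667 + 0.008056 = 89.0747222
  E ⇒ keep positive
Point 5:
  Latitude: 40° + 22/60 + 29.9/3600 = 40 + 0.366667 + 0.008306 = 40.3749722
  hemisphere S, so the sign is −
  Lon: 40′ + 26.4″ = 40.44000′; 23 + 40.44000/60 = 23.6740000
  W → negative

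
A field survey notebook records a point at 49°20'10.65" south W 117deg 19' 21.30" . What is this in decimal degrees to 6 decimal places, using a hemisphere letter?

49.336292° S, 117.322583° W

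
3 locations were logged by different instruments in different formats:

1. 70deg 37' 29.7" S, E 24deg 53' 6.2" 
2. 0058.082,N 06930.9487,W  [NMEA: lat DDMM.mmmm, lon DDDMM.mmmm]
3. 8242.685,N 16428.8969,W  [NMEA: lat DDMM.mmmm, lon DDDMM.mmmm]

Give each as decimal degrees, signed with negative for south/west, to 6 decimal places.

1. -70.624917, 24.885056
2. 0.968033, -69.515812
3. 82.711417, -164.481615

Point 1:
  Latitude: 70 + 37/60 + 29.7/3600 = 70.6249167
  hemisphere S, so the sign is −
  Lon: 24° + 53/60 + 6.2/3600 = 24 + 0.883333 + 0.001722 = 24.8850556
  E → positive
Point 2:
  Lat: degrees = first 2 digits = 0, minutes = 58.082; 0 + 58.082/60 = 0.9680333
  N → positive
  Lon: split at 3 digits → 069° and 30.9487′; 69 + 30.9487/60 = 69.5158117
  hemisphere W, so the sign is −
Point 3:
  Lat: split at 2 digits → 82° and 42.685′; 82 + 42.685/60 = 82.7114167
  N → positive
  λ: split at 3 digits → 164° and 28.8969′; 164 + 28.8969/60 = 164.4816150
  W ⇒ negate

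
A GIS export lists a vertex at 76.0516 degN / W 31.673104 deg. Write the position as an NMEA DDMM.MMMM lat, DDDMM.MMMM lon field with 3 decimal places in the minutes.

7603.096,N / 03140.386,W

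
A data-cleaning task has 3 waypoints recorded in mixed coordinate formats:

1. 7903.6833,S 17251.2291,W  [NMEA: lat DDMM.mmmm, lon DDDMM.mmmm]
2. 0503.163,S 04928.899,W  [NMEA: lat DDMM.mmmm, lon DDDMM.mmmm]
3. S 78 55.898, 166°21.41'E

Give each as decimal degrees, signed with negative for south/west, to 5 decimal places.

1. -79.06139, -172.85382
2. -5.05272, -49.48165
3. -78.93163, 166.35683

Point 1:
  Lat: split at 2 digits → 79° and 3.6833′; 79 + 3.6833/60 = 79.061388
  S ⇒ negate
  Lon: degrees = first 3 digits = 172, minutes = 51.2291; 172 + 51.2291/60 = 172.853818
  hemisphere W, so the sign is −
Point 2:
  Lat: split at 2 digits → 05° and 3.163′; 5 + 3.163/60 = 5.052717
  S → negative
  λ: split at 3 digits → 049° and 28.899′; 49 + 28.899/60 = 49.481650
  hemisphere W, so the sign is −
Point 3:
  Latitude: 78 + 55.898/60 = 78.931633
  S → negative
  Lon: 166 + 21.41/60 = 166.356833
  E → positive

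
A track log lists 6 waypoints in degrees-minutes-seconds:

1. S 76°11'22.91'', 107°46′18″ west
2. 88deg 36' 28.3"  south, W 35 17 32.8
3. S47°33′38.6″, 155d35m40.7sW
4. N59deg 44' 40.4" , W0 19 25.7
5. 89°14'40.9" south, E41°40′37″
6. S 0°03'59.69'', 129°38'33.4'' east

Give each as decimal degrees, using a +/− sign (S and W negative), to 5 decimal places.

Point 1:
  Lat: 76° + 11/60 + 22.91/3600 = 76 + 0.183333 + 0.006364 = 76.189697
  hemisphere S, so the sign is −
  λ: 46′ + 18″ = 46.30000′; 107 + 46.30000/60 = 107.771667
  hemisphere W, so the sign is −
Point 2:
  Lat: 88 + 36/60 + 28.3/3600 = 88.607861
  hemisphere S, so the sign is −
  Lon: 35 + 17/60 + 32.8/3600 = 35.292444
  W ⇒ negate
Point 3:
  φ: 33′ + 38.6″ = 33.64333′; 47 + 33.64333/60 = 47.560722
  hemisphere S, so the sign is −
  λ: 155 + 35/60 + 40.7/3600 = 155.594639
  W ⇒ negate
Point 4:
  Lat: 59° + 44/60 + 40.4/3600 = 59 + 0.733333 + 0.011222 = 59.744556
  N → positive
  λ: 0 + 19/60 + 25.7/3600 = 0.323806
  W ⇒ negate
Point 5:
  φ: 89 + 14/60 + 40.9/3600 = 89.244694
  S ⇒ negate
  Lon: 41° + 40/60 + 37/3600 = 41 + 0.666667 + 0.010278 = 41.676944
  E → positive
Point 6:
  Latitude: 0° + 3/60 + 59.69/3600 = 0 + 0.050000 + 0.016581 = 0.066581
  S ⇒ negate
  Longitude: 129° + 38/60 + 33.4/3600 = 129 + 0.633333 + 0.009278 = 129.642611
  E ⇒ keep positive

1. -76.18970, -107.77167
2. -88.60786, -35.29244
3. -47.56072, -155.59464
4. 59.74456, -0.32381
5. -89.24469, 41.67694
6. -0.06658, 129.64261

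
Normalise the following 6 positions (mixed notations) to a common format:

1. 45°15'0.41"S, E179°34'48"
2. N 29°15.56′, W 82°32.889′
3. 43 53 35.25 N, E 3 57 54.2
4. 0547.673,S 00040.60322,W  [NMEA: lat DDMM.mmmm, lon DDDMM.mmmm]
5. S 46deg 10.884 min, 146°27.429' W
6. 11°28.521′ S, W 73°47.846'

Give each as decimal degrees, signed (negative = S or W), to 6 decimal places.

Point 1:
  Lat: 15′ + 0.41″ = 15.00683′; 45 + 15.00683/60 = 45.2501139
  S ⇒ negate
  Longitude: 179 + 34/60 + 48/3600 = 179.5800000
  E → positive
Point 2:
  φ: 15.56′ = 0.259333°; total 29.2593333
  N → positive
  Longitude: 32.889′ = 0.548150°; total 82.5481500
  W → negative
Point 3:
  φ: 43° + 53/60 + 35.25/3600 = 43 + 0.883333 + 0.009792 = 43.8931250
  N ⇒ keep positive
  λ: 57′ + 54.2″ = 57.90333′; 3 + 57.90333/60 = 3.9650556
  E ⇒ keep positive
Point 4:
  Lat: split at 2 digits → 05° and 47.673′; 5 + 47.673/60 = 5.7945500
  S → negative
  Longitude: split at 3 digits → 000° and 40.60322′; 0 + 40.60322/60 = 0.6767203
  W ⇒ negate
Point 5:
  Latitude: 46 + 10.884/60 = 46.1814000
  S → negative
  Longitude: 27.429′ = 0.457150°; total 146.4571500
  hemisphere W, so the sign is −
Point 6:
  Latitude: 11 + 28.521/60 = 11.4753500
  S → negative
  λ: 73 + 47.846/60 = 73.7974333
  W ⇒ negate

1. -45.250114, 179.580000
2. 29.259333, -82.548150
3. 43.893125, 3.965056
4. -5.794550, -0.676720
5. -46.181400, -146.457150
6. -11.475350, -73.797433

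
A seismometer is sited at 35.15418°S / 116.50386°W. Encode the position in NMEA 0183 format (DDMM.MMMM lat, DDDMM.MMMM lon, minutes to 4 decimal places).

3509.2508,S / 11630.2316,W

φ: minutes = (35.154180 − 35) × 60 = 9.250800
Lon: 116° + 0.503860 × 60 = 116° 30.231600′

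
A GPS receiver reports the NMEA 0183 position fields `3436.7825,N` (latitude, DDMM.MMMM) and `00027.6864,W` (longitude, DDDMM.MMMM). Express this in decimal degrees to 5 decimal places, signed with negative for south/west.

34.61304, -0.46144

Latitude: split at 2 digits → 34° and 36.7825′; 34 + 36.7825/60 = 34.613042
N ⇒ keep positive
λ: degrees = first 3 digits = 0, minutes = 27.6864; 0 + 27.6864/60 = 0.461440
hemisphere W, so the sign is −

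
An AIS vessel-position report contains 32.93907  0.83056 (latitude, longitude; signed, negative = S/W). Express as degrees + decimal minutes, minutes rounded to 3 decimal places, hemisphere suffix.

φ: fractional part 0.939070 → 56.34420 minutes
λ: 0° + 0.830560 × 60 = 0° 49.83360′

32° 56.344′ N, 0° 49.834′ E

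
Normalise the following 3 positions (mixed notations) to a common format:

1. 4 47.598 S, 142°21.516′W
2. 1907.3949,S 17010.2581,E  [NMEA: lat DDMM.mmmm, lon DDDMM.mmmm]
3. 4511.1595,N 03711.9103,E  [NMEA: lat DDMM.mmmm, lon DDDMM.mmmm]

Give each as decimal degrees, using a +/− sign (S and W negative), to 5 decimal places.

Point 1:
  Lat: 4 + 47.598/60 = 4.793300
  S → negative
  Lon: 142 + 21.516/60 = 142.358600
  W ⇒ negate
Point 2:
  Lat: degrees = first 2 digits = 19, minutes = 7.3949; 19 + 7.3949/60 = 19.123248
  hemisphere S, so the sign is −
  Longitude: degrees = first 3 digits = 170, minutes = 10.2581; 170 + 10.2581/60 = 170.170968
  E ⇒ keep positive
Point 3:
  φ: degrees = first 2 digits = 45, minutes = 11.1595; 45 + 11.1595/60 = 45.185992
  N → positive
  Lon: split at 3 digits → 037° and 11.9103′; 37 + 11.9103/60 = 37.198505
  E ⇒ keep positive

1. -4.79330, -142.35860
2. -19.12325, 170.17097
3. 45.18599, 37.19851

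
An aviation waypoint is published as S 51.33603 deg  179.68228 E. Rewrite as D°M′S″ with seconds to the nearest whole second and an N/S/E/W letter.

Lat: 0.336030 × 60 = 20.16180′ → 20′, remainder × 60 = 9.71″
Lon: whole degrees 179; 40.93680′ → 40′ and 56.21″

51°20′10″ S, 179°40′56″ E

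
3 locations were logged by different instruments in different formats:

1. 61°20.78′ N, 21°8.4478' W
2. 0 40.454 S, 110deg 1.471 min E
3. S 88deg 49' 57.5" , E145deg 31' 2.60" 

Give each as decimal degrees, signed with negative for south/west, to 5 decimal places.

Point 1:
  Lat: 61 + 20.78/60 = 61.346333
  N → positive
  Longitude: 8.4478′ = 0.140797°; total 21.140797
  W → negative
Point 2:
  Latitude: 0 + 40.454/60 = 0.674233
  S → negative
  Lon: 1.471′ = 0.024517°; total 110.024517
  E ⇒ keep positive
Point 3:
  Lat: 88 + 49/60 + 57.5/3600 = 88.832639
  S → negative
  Longitude: 145° + 31/60 + 2.6/3600 = 145 + 0.516667 + 0.000722 = 145.517389
  E → positive

1. 61.34633, -21.14080
2. -0.67423, 110.02452
3. -88.83264, 145.51739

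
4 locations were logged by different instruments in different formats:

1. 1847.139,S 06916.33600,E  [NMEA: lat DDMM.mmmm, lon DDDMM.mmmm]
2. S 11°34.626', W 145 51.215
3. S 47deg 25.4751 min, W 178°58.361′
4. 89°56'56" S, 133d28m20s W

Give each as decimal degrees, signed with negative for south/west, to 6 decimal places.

1. -18.785650, 69.272267
2. -11.577100, -145.853583
3. -47.424585, -178.972683
4. -89.948889, -133.472222

Point 1:
  Latitude: degrees = first 2 digits = 18, minutes = 47.139; 18 + 47.139/60 = 18.7856500
  S → negative
  Longitude: split at 3 digits → 069° and 16.336′; 69 + 16.336/60 = 69.2722667
  E → positive
Point 2:
  Lat: 34.626′ = 0.577100°; total 11.5771000
  hemisphere S, so the sign is −
  Lon: 51.215′ = 0.853583°; total 145.8535833
  hemisphere W, so the sign is −
Point 3:
  φ: 47 + 25.4751/60 = 47.4245850
  S → negative
  Lon: 58.361′ = 0.972683°; total 178.9726833
  W ⇒ negate
Point 4:
  Lat: 89 + 56/60 + 56/3600 = 89.9488889
  hemisphere S, so the sign is −
  Longitude: 133° + 28/60 + 20/3600 = 133 + 0.466667 + 0.005556 = 133.4722222
  W → negative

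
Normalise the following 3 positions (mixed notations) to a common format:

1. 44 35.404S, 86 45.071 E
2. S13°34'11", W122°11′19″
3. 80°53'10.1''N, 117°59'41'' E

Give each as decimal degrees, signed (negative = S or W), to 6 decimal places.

1. -44.590067, 86.751183
2. -13.569722, -122.188611
3. 80.886139, 117.994722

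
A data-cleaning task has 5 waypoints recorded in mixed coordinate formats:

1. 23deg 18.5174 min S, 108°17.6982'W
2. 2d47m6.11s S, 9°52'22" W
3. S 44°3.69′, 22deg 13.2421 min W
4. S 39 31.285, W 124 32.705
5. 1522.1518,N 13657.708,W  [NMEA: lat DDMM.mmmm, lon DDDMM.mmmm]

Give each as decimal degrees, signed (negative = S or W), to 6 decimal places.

1. -23.308623, -108.294970
2. -2.785031, -9.872778
3. -44.061500, -22.220702
4. -39.521417, -124.545083
5. 15.369197, -136.961800

Point 1:
  Lat: 23 + 18.5174/60 = 23.3086233
  S → negative
  λ: 108 + 17.6982/60 = 108.2949700
  W → negative
Point 2:
  Latitude: 2 + 47/60 + 6.11/3600 = 2.7850306
  hemisphere S, so the sign is −
  Lon: 9° + 52/60 + 22/3600 = 9 + 0.866667 + 0.006111 = 9.8727778
  hemisphere W, so the sign is −
Point 3:
  Lat: 44 + 3.69/60 = 44.0615000
  hemisphere S, so the sign is −
  Lon: 13.2421′ = 0.220702°; total 22.2207017
  hemisphere W, so the sign is −
Point 4:
  Lat: 31.285′ = 0.521417°; total 39.5214167
  S ⇒ negate
  Longitude: 32.705′ = 0.545083°; total 124.5450833
  hemisphere W, so the sign is −
Point 5:
  Lat: split at 2 digits → 15° and 22.1518′; 15 + 22.1518/60 = 15.3691967
  N → positive
  Lon: split at 3 digits → 136° and 57.708′; 136 + 57.708/60 = 136.9618000
  hemisphere W, so the sign is −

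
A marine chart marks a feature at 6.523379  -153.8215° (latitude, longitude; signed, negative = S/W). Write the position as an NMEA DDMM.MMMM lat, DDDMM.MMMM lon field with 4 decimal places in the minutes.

0631.4027,N / 15349.2900,W

φ: fractional part 0.523379 → 31.402740 minutes
Longitude is negative → W; |value| = 153.821500
Lon: 153° + 0.821500 × 60 = 153° 49.290000′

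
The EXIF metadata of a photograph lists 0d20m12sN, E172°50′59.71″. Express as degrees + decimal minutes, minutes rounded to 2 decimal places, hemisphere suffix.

0° 20.20′ N, 172° 51.00′ E

Latitude: 20 + 12/60 = 20.2000′
λ: seconds/60 = 0.99517; minutes = 50 + 0.99517 = 50.9952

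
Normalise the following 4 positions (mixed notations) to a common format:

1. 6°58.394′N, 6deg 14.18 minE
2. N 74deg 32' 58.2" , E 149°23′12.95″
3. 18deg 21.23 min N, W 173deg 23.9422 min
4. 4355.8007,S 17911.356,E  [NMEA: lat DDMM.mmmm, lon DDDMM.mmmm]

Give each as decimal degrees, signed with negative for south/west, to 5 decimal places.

1. 6.97323, 6.23633
2. 74.54950, 149.38693
3. 18.35383, -173.39904
4. -43.93001, 179.18927

Point 1:
  Latitude: 58.394′ = 0.973233°; total 6.973233
  N ⇒ keep positive
  Longitude: 14.18′ = 0.236333°; total 6.236333
  E → positive
Point 2:
  Latitude: 74 + 32/60 + 58.2/3600 = 74.549500
  N → positive
  Longitude: 23′ + 12.95″ = 23.21583′; 149 + 23.21583/60 = 149.386931
  E ⇒ keep positive
Point 3:
  Lat: 21.23′ = 0.353833°; total 18.353833
  N → positive
  Lon: 173 + 23.9422/60 = 173.399037
  W → negative
Point 4:
  Lat: degrees = first 2 digits = 43, minutes = 55.8007; 43 + 55.8007/60 = 43.930012
  S → negative
  λ: split at 3 digits → 179° and 11.356′; 179 + 11.356/60 = 179.189267
  E ⇒ keep positive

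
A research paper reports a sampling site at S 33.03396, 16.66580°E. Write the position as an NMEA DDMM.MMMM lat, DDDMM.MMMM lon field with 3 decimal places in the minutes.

φ: fractional part 0.033960 → 2.03760 minutes
Lon: minutes = (16.665800 − 16) × 60 = 39.94800

3302.038,S / 01639.948,E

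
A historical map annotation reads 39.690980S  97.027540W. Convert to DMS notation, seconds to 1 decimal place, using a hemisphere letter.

Latitude: 0.690980° → 41.45880′; 0.45880 × 60 = 27.528″
Longitude: whole degrees 97; 1.65240′ → 1′ and 39.144″

39°41′27.5″ S, 97°01′39.1″ W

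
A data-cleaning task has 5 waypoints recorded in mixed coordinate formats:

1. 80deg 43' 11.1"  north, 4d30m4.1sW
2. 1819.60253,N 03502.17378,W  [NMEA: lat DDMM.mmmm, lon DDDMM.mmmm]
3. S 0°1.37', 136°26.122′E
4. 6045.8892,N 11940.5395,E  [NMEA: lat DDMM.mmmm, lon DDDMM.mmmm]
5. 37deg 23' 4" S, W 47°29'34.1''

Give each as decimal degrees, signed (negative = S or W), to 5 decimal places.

1. 80.71975, -4.50114
2. 18.32671, -35.03623
3. -0.02283, 136.43537
4. 60.76482, 119.67566
5. -37.38444, -47.49281

Point 1:
  Latitude: 43′ + 11.1″ = 43.18500′; 80 + 43.18500/60 = 80.719750
  N ⇒ keep positive
  Lon: 4° + 30/60 + 4.1/3600 = 4 + 0.500000 + 0.001139 = 4.501139
  hemisphere W, so the sign is −
Point 2:
  φ: split at 2 digits → 18° and 19.60253′; 18 + 19.60253/60 = 18.326709
  N ⇒ keep positive
  Longitude: degrees = first 3 digits = 35, minutes = 2.17378; 35 + 2.17378/60 = 35.036230
  hemisphere W, so the sign is −
Point 3:
  Lat: 0 + 1.37/60 = 0.022833
  S → negative
  λ: 136 + 26.122/60 = 136.435367
  E → positive
Point 4:
  Lat: split at 2 digits → 60° and 45.8892′; 60 + 45.8892/60 = 60.764820
  N → positive
  Lon: degrees = first 3 digits = 119, minutes = 40.5395; 119 + 40.5395/60 = 119.675658
  E → positive
Point 5:
  Lat: 23′ + 4″ = 23.06667′; 37 + 23.06667/60 = 37.384444
  hemisphere S, so the sign is −
  Longitude: 47° + 29/60 + 34.1/3600 = 47 + 0.483333 + 0.009472 = 47.492806
  W → negative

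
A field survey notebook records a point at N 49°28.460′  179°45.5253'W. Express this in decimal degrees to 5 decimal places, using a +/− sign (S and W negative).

Latitude: 28.46′ = 0.474333°; total 49.474333
N ⇒ keep positive
Lon: 45.5253′ = 0.758755°; total 179.758755
W ⇒ negate

49.47433, -179.75876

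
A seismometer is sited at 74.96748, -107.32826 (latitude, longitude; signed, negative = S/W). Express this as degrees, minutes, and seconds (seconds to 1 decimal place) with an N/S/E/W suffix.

φ: whole degrees 74; 58.04880′ → 58′ and 2.928″
Longitude is negative → W; |value| = 107.328260
Lon: whole degrees 107; 19.69560′ → 19′ and 41.736″

74°58′2.9″ N, 107°19′41.7″ W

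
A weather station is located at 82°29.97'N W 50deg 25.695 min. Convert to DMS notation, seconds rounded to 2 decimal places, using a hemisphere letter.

φ: fractional minutes 0.97000 × 60 = 58.2000″
λ: fractional minutes 0.69500 × 60 = 41.7000″

82°29′58.20″ N, 50°25′41.70″ W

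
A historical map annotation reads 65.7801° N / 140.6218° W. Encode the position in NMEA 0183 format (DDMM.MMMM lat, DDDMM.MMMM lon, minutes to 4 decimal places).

Latitude: minutes = (65.780100 − 65) × 60 = 46.806000
λ: 140° + 0.621800 × 60 = 140° 37.308000′

6546.8060,N / 14037.3080,W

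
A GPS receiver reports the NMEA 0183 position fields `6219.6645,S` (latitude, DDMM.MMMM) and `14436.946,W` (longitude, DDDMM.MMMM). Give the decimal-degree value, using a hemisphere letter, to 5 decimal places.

φ: split at 2 digits → 62° and 19.6645′; 62 + 19.6645/60 = 62.327742
λ: split at 3 digits → 144° and 36.946′; 144 + 36.946/60 = 144.615767

62.32774° S, 144.61577° W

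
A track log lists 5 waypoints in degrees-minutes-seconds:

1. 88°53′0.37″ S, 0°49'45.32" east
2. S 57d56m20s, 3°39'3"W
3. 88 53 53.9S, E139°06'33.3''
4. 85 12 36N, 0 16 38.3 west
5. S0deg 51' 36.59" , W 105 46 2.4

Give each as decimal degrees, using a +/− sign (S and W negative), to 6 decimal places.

Point 1:
  φ: 53′ + 0.37″ = 53.00617′; 88 + 53.00617/60 = 88.8834361
  S → negative
  Lon: 0° + 49/60 + 45.32/3600 = 0 + 0.816667 + 0.012589 = 0.8292556
  E ⇒ keep positive
Point 2:
  Latitude: 56′ + 20″ = 56.33333′; 57 + 56.33333/60 = 57.9388889
  S ⇒ negate
  λ: 3° + 39/60 + 3/3600 = 3 + 0.650000 + 0.000833 = 3.6508333
  hemisphere W, so the sign is −
Point 3:
  Latitude: 53′ + 53.9″ = 53.89833′; 88 + 53.89833/60 = 88.8983056
  hemisphere S, so the sign is −
  λ: 139 + 6/60 + 33.3/3600 = 139.1092500
  E → positive
Point 4:
  Latitude: 12′ + 36″ = 12.60000′; 85 + 12.60000/60 = 85.2100000
  N ⇒ keep positive
  Lon: 0 + 16/60 + 38.3/3600 = 0.2773056
  hemisphere W, so the sign is −
Point 5:
  φ: 0 + 51/60 + 36.59/3600 = 0.8601639
  S ⇒ negate
  Lon: 105° + 46/60 + 2.4/3600 = 105 + 0.766667 + 0.000667 = 105.7673333
  W ⇒ negate

1. -88.883436, 0.829256
2. -57.938889, -3.650833
3. -88.898306, 139.109250
4. 85.210000, -0.277306
5. -0.860164, -105.767333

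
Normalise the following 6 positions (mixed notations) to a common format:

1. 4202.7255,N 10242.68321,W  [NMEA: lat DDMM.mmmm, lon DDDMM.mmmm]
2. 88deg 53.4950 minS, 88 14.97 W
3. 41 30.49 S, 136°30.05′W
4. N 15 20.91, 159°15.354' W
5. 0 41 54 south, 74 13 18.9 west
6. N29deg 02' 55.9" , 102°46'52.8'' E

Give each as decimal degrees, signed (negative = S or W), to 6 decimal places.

Point 1:
  Lat: degrees = first 2 digits = 42, minutes = 2.7255; 42 + 2.7255/60 = 42.0454250
  N → positive
  λ: degrees = first 3 digits = 102, minutes = 42.68321; 102 + 42.68321/60 = 102.7113868
  W ⇒ negate
Point 2:
  Lat: 53.495′ = 0.891583°; total 88.8915833
  S → negative
  Longitude: 88 + 14.97/60 = 88.2495000
  W → negative
Point 3:
  Lat: 30.49′ = 0.508167°; total 41.5081667
  S ⇒ negate
  Longitude: 136 + 30.05/60 = 136.5008333
  hemisphere W, so the sign is −
Point 4:
  Latitude: 20.91′ = 0.348500°; total 15.3485000
  N → positive
  λ: 159 + 15.354/60 = 159.2559000
  W ⇒ negate
Point 5:
  Latitude: 0 + 41/60 + 54/3600 = 0.6983333
  S ⇒ negate
  Lon: 74° + 13/60 + 18.9/3600 = 74 + 0.216667 + 0.005250 = 74.2219167
  W → negative
Point 6:
  Latitude: 2′ + 55.9″ = 2.93167′; 29 + 2.93167/60 = 29.0488611
  N → positive
  λ: 102 + 46/60 + 52.8/3600 = 102.7813333
  E ⇒ keep positive

1. 42.045425, -102.711387
2. -88.891583, -88.249500
3. -41.508167, -136.500833
4. 15.348500, -159.255900
5. -0.698333, -74.221917
6. 29.048861, 102.781333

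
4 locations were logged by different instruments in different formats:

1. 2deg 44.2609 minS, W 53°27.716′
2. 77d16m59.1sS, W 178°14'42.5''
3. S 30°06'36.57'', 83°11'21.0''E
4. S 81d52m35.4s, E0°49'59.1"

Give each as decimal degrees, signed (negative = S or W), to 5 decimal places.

Point 1:
  Latitude: 2 + 44.2609/60 = 2.737682
  hemisphere S, so the sign is −
  Lon: 27.716′ = 0.461933°; total 53.461933
  hemisphere W, so the sign is −
Point 2:
  Latitude: 77 + 16/60 + 59.1/3600 = 77.283083
  S → negative
  λ: 14′ + 42.5″ = 14.70833′; 178 + 14.70833/60 = 178.245139
  hemisphere W, so the sign is −
Point 3:
  φ: 30° + 6/60 + 36.57/3600 = 30 + 0.100000 + 0.010158 = 30.110158
  S ⇒ negate
  λ: 83° + 11/60 + 21/3600 = 83 + 0.183333 + 0.005833 = 83.189167
  E ⇒ keep positive
Point 4:
  φ: 81° + 52/60 + 35.4/3600 = 81 + 0.866667 + 0.009833 = 81.876500
  S ⇒ negate
  Longitude: 49′ + 59.1″ = 49.98500′; 0 + 49.98500/60 = 0.833083
  E → positive

1. -2.73768, -53.46193
2. -77.28308, -178.24514
3. -30.11016, 83.18917
4. -81.87650, 0.83308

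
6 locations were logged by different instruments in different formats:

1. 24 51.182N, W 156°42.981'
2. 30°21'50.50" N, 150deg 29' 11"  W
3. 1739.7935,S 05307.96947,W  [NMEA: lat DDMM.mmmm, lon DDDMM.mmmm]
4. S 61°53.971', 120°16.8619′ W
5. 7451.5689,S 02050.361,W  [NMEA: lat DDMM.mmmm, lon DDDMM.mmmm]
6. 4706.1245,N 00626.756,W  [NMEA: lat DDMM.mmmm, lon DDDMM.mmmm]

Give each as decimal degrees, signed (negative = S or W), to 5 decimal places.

1. 24.85303, -156.71635
2. 30.36403, -150.48639
3. -17.66323, -53.13282
4. -61.89952, -120.28103
5. -74.85948, -20.83935
6. 47.10208, -6.44593

Point 1:
  Lat: 51.182′ = 0.853033°; total 24.853033
  N ⇒ keep positive
  λ: 42.981′ = 0.716350°; total 156.716350
  hemisphere W, so the sign is −
Point 2:
  Lat: 21′ + 50.5″ = 21.84167′; 30 + 21.84167/60 = 30.364028
  N → positive
  Longitude: 150 + 29/60 + 11/3600 = 150.486389
  W ⇒ negate
Point 3:
  Lat: degrees = first 2 digits = 17, minutes = 39.7935; 17 + 39.7935/60 = 17.663225
  hemisphere S, so the sign is −
  λ: split at 3 digits → 053° and 7.96947′; 53 + 7.96947/60 = 53.132825
  W ⇒ negate
Point 4:
  Latitude: 53.971′ = 0.899517°; total 61.899517
  S → negative
  λ: 120 + 16.8619/60 = 120.281032
  W → negative
Point 5:
  φ: degrees = first 2 digits = 74, minutes = 51.5689; 74 + 51.5689/60 = 74.859482
  hemisphere S, so the sign is −
  Longitude: degrees = first 3 digits = 20, minutes = 50.361; 20 + 50.361/60 = 20.839350
  W ⇒ negate
Point 6:
  φ: split at 2 digits → 47° and 6.1245′; 47 + 6.1245/60 = 47.102075
  N ⇒ keep positive
  Lon: split at 3 digits → 006° and 26.756′; 6 + 26.756/60 = 6.445933
  W → negative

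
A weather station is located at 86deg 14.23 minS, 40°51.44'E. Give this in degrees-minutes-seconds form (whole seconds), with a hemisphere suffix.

86°14′14″ S, 40°51′26″ E

Latitude: 14.23000′ → 14′ and 0.23000 × 60 = 13.80″
Lon: 51.44000′ → 51′ and 0.44000 × 60 = 26.40″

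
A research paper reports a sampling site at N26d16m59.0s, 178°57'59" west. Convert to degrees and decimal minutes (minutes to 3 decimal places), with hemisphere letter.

26° 16.983′ N, 178° 57.983′ W

Lat: seconds/60 = 0.98333; minutes = 16 + 0.98333 = 16.98333
Longitude: seconds/60 = 0.98333; minutes = 57 + 0.98333 = 57.98333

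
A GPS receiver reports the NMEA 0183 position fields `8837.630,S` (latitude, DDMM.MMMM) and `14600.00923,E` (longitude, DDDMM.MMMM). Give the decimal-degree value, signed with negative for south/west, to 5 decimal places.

-88.62717, 146.00015

φ: degrees = first 2 digits = 88, minutes = 37.63; 88 + 37.63/60 = 88.627167
S → negative
λ: degrees = first 3 digits = 146, minutes = 0.00923; 146 + 0.00923/60 = 146.000154
E ⇒ keep positive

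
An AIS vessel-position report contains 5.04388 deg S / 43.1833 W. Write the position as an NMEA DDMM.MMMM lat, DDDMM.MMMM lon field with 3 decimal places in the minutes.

Latitude: minutes = (5.043880 − 5) × 60 = 2.63280
Longitude: minutes = (43.183300 − 43) × 60 = 10.99800

0502.633,S / 04310.998,W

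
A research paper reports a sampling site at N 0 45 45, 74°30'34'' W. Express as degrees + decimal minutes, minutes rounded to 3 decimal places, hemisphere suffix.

φ: seconds/60 = 0.75000; minutes = 45 + 0.75000 = 45.75000
Longitude: 30 + 34/60 = 30.56667′

0° 45.750′ N, 74° 30.567′ W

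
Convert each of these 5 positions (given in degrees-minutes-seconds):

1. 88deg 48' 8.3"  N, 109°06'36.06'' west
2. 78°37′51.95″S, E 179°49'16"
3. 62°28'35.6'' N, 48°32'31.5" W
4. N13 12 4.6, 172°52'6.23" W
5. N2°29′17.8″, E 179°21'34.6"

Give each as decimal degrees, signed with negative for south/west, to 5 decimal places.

Point 1:
  Lat: 88 + 48/60 + 8.3/3600 = 88.802306
  N ⇒ keep positive
  λ: 109 + 6/60 + 36.06/3600 = 109.110017
  hemisphere W, so the sign is −
Point 2:
  Latitude: 37′ + 51.95″ = 37.86583′; 78 + 37.86583/60 = 78.631097
  S ⇒ negate
  Longitude: 49′ + 16″ = 49.26667′; 179 + 49.26667/60 = 179.821111
  E ⇒ keep positive
Point 3:
  φ: 28′ + 35.6″ = 28.59333′; 62 + 28.59333/60 = 62.476556
  N → positive
  Longitude: 32′ + 31.5″ = 32.52500′; 48 + 32.52500/60 = 48.542083
  W ⇒ negate
Point 4:
  φ: 12′ + 4.6″ = 12.07667′; 13 + 12.07667/60 = 13.201278
  N ⇒ keep positive
  Lon: 172 + 52/60 + 6.23/3600 = 172.868397
  W ⇒ negate
Point 5:
  Lat: 2° + 29/60 + 17.8/3600 = 2 + 0.483333 + 0.004944 = 2.488278
  N ⇒ keep positive
  Lon: 21′ + 34.6″ = 21.57667′; 179 + 21.57667/60 = 179.359611
  E ⇒ keep positive

1. 88.80231, -109.11002
2. -78.63110, 179.82111
3. 62.47656, -48.54208
4. 13.20128, -172.86840
5. 2.48828, 179.35961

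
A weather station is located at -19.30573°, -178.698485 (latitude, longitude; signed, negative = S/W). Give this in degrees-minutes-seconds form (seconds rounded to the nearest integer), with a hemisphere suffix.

19°18′21″ S, 178°41′55″ W

Latitude is negative → S; |value| = 19.305730
Latitude: 0.305730 × 60 = 18.34380′ → 18′, remainder × 60 = 20.63″
Longitude is negative → W; |value| = 178.698485
Longitude: whole degrees 178; 41.90910′ → 41′ and 54.55″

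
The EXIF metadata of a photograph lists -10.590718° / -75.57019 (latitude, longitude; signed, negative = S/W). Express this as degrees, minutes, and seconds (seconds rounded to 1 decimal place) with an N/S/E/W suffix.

Latitude is negative → S; |value| = 10.590718
Latitude: 0.590718 × 60 = 35.44308′ → 35′, remainder × 60 = 26.585″
Longitude is negative → W; |value| = 75.570190
Longitude: 0.570190° → 34.21140′; 0.21140 × 60 = 12.684″

10°35′26.6″ S, 75°34′12.7″ W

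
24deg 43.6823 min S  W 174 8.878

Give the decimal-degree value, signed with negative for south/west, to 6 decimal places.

φ: 43.6823′ = 0.728038°; total 24.7280383
S → negative
λ: 8.878′ = 0.147967°; total 174.1479667
W ⇒ negate

-24.728038, -174.147967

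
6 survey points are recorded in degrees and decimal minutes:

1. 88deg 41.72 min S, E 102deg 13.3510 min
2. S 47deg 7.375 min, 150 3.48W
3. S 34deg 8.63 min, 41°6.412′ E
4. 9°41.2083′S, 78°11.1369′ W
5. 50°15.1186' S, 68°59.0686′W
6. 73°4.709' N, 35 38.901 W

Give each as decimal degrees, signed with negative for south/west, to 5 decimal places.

Point 1:
  φ: 88 + 41.72/60 = 88.695333
  S → negative
  λ: 102 + 13.351/60 = 102.222517
  E ⇒ keep positive
Point 2:
  φ: 7.375′ = 0.122917°; total 47.122917
  hemisphere S, so the sign is −
  Longitude: 3.48′ = 0.058000°; total 150.058000
  W ⇒ negate
Point 3:
  φ: 34 + 8.63/60 = 34.143833
  hemisphere S, so the sign is −
  λ: 6.412′ = 0.106867°; total 41.106867
  E ⇒ keep positive
Point 4:
  Lat: 41.2083′ = 0.686805°; total 9.686805
  S → negative
  Longitude: 78 + 11.1369/60 = 78.185615
  W ⇒ negate
Point 5:
  Lat: 50 + 15.1186/60 = 50.251977
  S → negative
  Lon: 59.0686′ = 0.984477°; total 68.984477
  hemisphere W, so the sign is −
Point 6:
  φ: 4.709′ = 0.078483°; total 73.078483
  N → positive
  λ: 38.901′ = 0.648350°; total 35.648350
  W → negative

1. -88.69533, 102.22252
2. -47.12292, -150.05800
3. -34.14383, 41.10687
4. -9.68681, -78.18562
5. -50.25198, -68.98448
6. 73.07848, -35.64835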